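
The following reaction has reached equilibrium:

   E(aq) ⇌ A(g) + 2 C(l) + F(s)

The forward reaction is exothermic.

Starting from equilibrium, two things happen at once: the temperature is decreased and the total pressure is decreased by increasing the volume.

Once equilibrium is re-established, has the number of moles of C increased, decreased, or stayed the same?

The forward reaction is exothermic. Lowering T favours the exothermic direction — shift to the right.
Gas moles: reactants 0, products 1 (Δn_gas = +1). Expansion shifts the system toward the side with more moles of gas — to the right.
The net shift is to the right. C is a product, so its amount increases.

increases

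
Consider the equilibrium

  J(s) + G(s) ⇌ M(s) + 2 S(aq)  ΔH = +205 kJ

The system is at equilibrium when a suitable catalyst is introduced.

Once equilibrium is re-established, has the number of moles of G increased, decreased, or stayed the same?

A catalyst speeds both forward and reverse rates equally; it changes neither Q nor K — no shift from this change.
No net shift occurs, so the amount of G is unchanged.

unchanged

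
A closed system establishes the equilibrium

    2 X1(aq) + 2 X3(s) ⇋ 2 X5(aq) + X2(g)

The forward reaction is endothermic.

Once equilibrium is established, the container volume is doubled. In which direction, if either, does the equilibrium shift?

Gas moles: reactants 0, products 1 (Δn_gas = +1). Expansion shifts the system toward the side with more moles of gas — to the right.

right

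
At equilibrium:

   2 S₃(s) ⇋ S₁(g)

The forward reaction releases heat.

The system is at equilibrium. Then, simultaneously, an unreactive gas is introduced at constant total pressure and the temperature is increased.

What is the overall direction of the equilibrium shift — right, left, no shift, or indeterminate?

Adding inert gas at constant total pressure expands the volume and lowers every reacting partial pressure. With Δn_gas = 1 − 0 = +1, Q moves away from K toward the side with fewer gas moles, so the system shifts toward the side with more gas moles — to the right.
The forward reaction is exothermic. Raising T favours the endothermic direction — shift to the left.
The individual effects push in opposite directions; without quantitative information the net direction cannot be determined.

cannot be determined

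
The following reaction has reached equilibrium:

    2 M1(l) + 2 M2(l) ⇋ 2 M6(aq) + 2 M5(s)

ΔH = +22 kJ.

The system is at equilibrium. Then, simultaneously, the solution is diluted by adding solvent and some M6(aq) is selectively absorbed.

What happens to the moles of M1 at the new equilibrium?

decreases

Dilution lowers every aqueous concentration by the same factor. Δn_aq = 2 − 0 = +2, so the system shifts toward the side with more dissolved moles — to the right.
Removing M6 (aq), a product, drives the reaction to the right.
The net shift is to the right. M1 is a reactant, so its amount decreases.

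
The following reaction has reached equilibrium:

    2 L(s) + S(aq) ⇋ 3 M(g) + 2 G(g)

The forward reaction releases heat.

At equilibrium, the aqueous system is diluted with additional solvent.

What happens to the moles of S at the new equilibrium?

increases

Dilution lowers every aqueous concentration by the same factor. Δn_aq = 0 − 1 = -1, so the system shifts toward the side with more dissolved moles — to the left.
The net shift is to the left. S is a reactant, so its amount increases.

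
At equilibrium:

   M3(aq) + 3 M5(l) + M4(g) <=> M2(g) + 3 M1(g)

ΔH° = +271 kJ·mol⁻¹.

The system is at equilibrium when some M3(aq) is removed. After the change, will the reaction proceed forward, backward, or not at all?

Removing M3 (aq), a reactant, drives the reaction to the left.

left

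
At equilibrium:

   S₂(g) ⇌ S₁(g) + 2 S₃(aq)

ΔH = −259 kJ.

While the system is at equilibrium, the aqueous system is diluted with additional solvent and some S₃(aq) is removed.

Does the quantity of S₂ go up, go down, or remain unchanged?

Dilution lowers every aqueous concentration by the same factor. Δn_aq = 2 − 0 = +2, so the system shifts toward the side with more dissolved moles — to the right.
Removing S₃ (aq), a product, drives the reaction to the right.
The net shift is to the right. S₂ is a reactant, so its amount decreases.

decreases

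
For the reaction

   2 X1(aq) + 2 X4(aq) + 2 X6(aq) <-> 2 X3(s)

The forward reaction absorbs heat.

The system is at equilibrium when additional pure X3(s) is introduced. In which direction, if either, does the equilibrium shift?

X3 is a pure solid; its activity is 1 regardless of amount, so Q is unaffected — no shift from this change.

no shift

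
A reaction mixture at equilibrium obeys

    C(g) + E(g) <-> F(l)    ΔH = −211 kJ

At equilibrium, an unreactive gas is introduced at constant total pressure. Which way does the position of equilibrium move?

Adding inert gas at constant total pressure expands the volume and lowers every reacting partial pressure. With Δn_gas = 0 − 2 = -2, Q moves away from K toward the side with fewer gas moles, so the system shifts toward the side with more gas moles — to the left.

left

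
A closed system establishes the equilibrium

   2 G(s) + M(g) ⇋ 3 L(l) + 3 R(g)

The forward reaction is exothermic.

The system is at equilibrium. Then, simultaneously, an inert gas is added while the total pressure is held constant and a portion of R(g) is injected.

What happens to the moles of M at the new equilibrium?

cannot be determined

Adding inert gas at constant total pressure expands the volume and lowers every reacting partial pressure. With Δn_gas = 3 − 1 = +2, Q moves away from K toward the side with fewer gas moles, so the system shifts toward the side with more gas moles — to the right.
Adding R (g), a product, drives the reaction to the left.
The two effects oppose each other, so the net shift — and hence the change in M — cannot be determined from the given information.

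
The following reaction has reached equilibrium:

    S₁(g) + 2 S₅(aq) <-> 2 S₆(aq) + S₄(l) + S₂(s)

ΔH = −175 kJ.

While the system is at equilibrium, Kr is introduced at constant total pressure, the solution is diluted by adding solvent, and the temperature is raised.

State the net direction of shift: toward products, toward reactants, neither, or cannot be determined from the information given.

left

Adding inert gas at constant total pressure expands the volume and lowers every reacting partial pressure. With Δn_gas = 0 − 1 = -1, Q moves away from K toward the side with fewer gas moles, so the system shifts toward the side with more gas moles — to the left.
Dilution scales every aqueous concentration by the same factor. Δn_aq = 2 − 2 = 0, so Q is unchanged — no shift.
The forward reaction is exothermic. Raising T favours the endothermic direction — shift to the left.
Only the nonzero effect(s) matter; the net shift is to the left.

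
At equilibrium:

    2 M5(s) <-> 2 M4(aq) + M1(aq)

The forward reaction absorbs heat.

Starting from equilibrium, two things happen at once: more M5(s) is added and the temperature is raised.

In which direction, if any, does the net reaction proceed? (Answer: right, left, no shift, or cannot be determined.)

right

M5 is a pure solid; its activity is 1 regardless of amount, so Q is unaffected — no shift from this change.
The forward reaction is endothermic. Raising T favours the endothermic direction — shift to the right.
Only the nonzero effect(s) matter; the net shift is to the right.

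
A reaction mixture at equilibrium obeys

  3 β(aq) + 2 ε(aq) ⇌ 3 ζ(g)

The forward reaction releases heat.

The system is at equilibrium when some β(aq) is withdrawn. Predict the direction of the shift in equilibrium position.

Removing β (aq), a reactant, drives the reaction to the left.

left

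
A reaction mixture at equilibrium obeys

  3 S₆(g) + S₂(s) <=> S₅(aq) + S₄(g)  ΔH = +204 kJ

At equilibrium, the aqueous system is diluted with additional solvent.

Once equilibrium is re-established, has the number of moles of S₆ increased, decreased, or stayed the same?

decreases

Dilution lowers every aqueous concentration by the same factor. Δn_aq = 1 − 0 = +1, so the system shifts toward the side with more dissolved moles — to the right.
The net shift is to the right. S₆ is a reactant, so its amount decreases.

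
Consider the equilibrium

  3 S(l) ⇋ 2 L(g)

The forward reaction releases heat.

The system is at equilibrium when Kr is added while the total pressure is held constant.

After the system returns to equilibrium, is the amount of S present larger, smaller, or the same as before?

decreases

Adding inert gas at constant total pressure expands the volume and lowers every reacting partial pressure. With Δn_gas = 2 − 0 = +2, Q moves away from K toward the side with fewer gas moles, so the system shifts toward the side with more gas moles — to the right.
The net shift is to the right. S is a reactant, so its amount decreases.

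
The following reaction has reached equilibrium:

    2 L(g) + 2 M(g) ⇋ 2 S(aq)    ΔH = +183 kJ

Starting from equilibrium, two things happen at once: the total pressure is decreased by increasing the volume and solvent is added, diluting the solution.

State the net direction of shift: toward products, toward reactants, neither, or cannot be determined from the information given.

cannot be determined

Gas moles: reactants 4, products 0 (Δn_gas = -4). Expansion shifts the system toward the side with more moles of gas — to the left.
Dilution lowers every aqueous concentration by the same factor. Δn_aq = 2 − 0 = +2, so the system shifts toward the side with more dissolved moles — to the right.
The individual effects push in opposite directions; without quantitative information the net direction cannot be determined.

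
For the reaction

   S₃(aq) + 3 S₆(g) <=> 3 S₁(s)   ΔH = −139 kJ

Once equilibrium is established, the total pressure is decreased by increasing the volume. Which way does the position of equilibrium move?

left

Gas moles: reactants 3, products 0 (Δn_gas = -3). Expansion shifts the system toward the side with more moles of gas — to the left.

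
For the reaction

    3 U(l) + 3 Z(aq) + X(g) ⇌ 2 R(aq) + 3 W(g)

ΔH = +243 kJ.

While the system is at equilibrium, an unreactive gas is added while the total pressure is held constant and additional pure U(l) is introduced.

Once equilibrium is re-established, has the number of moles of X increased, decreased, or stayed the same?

decreases

Adding inert gas at constant total pressure expands the volume and lowers every reacting partial pressure. With Δn_gas = 3 − 1 = +2, Q moves away from K toward the side with fewer gas moles, so the system shifts toward the side with more gas moles — to the right.
U is a pure liquid; its activity is 1 regardless of amount, so Q is unaffected — no shift from this change.
The net shift is to the right. X is a reactant, so its amount decreases.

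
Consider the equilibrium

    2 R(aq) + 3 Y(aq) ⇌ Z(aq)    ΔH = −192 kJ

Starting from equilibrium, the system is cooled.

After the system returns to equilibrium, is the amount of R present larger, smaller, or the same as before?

The forward reaction is exothermic. Lowering T favours the exothermic direction — shift to the right.
The net shift is to the right. R is a reactant, so its amount decreases.

decreases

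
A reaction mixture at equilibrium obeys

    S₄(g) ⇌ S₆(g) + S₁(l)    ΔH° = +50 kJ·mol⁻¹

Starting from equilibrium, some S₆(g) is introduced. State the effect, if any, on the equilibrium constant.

The equilibrium constant depends only on temperature. This perturbation may move the position of equilibrium, but since T is unchanged, K itself is unchanged.

unchanged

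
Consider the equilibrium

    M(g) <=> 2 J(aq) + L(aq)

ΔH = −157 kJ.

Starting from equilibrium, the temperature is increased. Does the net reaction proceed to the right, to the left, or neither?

The forward reaction is exothermic. Raising T favours the endothermic direction — shift to the left.

left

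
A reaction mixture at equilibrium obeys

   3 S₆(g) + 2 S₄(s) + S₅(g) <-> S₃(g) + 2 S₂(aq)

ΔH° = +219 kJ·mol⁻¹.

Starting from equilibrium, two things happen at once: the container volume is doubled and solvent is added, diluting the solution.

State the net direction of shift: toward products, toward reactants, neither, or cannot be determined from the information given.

cannot be determined

Gas moles: reactants 4, products 1 (Δn_gas = -3). Expansion shifts the system toward the side with more moles of gas — to the left.
Dilution lowers every aqueous concentration by the same factor. Δn_aq = 2 − 0 = +2, so the system shifts toward the side with more dissolved moles — to the right.
The individual effects push in opposite directions; without quantitative information the net direction cannot be determined.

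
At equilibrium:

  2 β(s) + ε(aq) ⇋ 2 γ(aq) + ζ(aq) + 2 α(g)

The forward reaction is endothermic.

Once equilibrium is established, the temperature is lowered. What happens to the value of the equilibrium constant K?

decreases

K depends on temperature via the van 't Hoff relation. The forward reaction is endothermic, so lowering T decreases K.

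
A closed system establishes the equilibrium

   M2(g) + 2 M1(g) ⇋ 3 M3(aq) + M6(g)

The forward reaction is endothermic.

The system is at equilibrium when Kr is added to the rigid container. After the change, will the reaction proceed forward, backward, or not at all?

no shift

At constant volume, adding an inert gas leaves every reacting species' partial pressure unchanged, so Q is unchanged — no shift from this change.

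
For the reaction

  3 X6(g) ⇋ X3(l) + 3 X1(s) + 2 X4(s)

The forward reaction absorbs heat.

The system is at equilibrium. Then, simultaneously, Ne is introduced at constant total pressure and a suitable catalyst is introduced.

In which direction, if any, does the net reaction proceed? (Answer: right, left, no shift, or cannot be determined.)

Adding inert gas at constant total pressure expands the volume and lowers every reacting partial pressure. With Δn_gas = 0 − 3 = -3, Q moves away from K toward the side with fewer gas moles, so the system shifts toward the side with more gas moles — to the left.
A catalyst speeds both forward and reverse rates equally; it changes neither Q nor K — no shift from this change.
Only the nonzero effect(s) matter; the net shift is to the left.

left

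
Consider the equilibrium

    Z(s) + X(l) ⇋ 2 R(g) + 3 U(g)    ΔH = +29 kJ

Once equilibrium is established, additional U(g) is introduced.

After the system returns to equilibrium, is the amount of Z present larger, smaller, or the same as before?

Adding U (g), a product, drives the reaction to the left.
The net shift is to the left. Z is a reactant, so its amount increases.

increases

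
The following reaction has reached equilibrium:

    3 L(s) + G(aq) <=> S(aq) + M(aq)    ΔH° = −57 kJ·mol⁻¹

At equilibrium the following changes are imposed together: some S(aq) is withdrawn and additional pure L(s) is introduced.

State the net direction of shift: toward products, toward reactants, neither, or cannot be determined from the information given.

Removing S (aq), a product, drives the reaction to the right.
L is a pure solid; its activity is 1 regardless of amount, so Q is unaffected — no shift from this change.
Only the nonzero effect(s) matter; the net shift is to the right.

right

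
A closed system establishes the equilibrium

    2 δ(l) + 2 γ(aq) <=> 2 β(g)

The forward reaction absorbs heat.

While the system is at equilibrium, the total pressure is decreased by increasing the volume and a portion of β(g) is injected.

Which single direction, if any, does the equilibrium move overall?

Gas moles: reactants 0, products 2 (Δn_gas = +2). Expansion shifts the system toward the side with more moles of gas — to the right.
Adding β (g), a product, drives the reaction to the left.
The individual effects push in opposite directions; without quantitative information the net direction cannot be determined.

cannot be determined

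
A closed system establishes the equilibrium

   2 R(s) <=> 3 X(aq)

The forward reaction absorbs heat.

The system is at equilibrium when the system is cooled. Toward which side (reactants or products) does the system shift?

The forward reaction is endothermic. Lowering T favours the exothermic direction — shift to the left.

left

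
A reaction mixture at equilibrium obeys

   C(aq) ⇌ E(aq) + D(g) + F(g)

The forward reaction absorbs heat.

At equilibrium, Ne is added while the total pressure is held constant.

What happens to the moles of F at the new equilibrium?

Adding inert gas at constant total pressure expands the volume and lowers every reacting partial pressure. With Δn_gas = 2 − 0 = +2, Q moves away from K toward the side with fewer gas moles, so the system shifts toward the side with more gas moles — to the right.
The net shift is to the right. F is a product, so its amount increases.

increases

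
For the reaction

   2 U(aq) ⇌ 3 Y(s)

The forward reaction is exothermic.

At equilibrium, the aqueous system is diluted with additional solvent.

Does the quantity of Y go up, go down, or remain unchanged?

decreases

Dilution lowers every aqueous concentration by the same factor. Δn_aq = 0 − 2 = -2, so the system shifts toward the side with more dissolved moles — to the left.
The net shift is to the left. Y is a product, so its amount decreases.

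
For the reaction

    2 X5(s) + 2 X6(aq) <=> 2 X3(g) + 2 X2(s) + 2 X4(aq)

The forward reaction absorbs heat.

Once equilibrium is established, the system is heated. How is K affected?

increases

K depends on temperature via the van 't Hoff relation. The forward reaction is endothermic, so raising T increases K.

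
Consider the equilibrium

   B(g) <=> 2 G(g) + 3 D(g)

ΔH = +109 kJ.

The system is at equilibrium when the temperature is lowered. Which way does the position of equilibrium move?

left

The forward reaction is endothermic. Lowering T favours the exothermic direction — shift to the left.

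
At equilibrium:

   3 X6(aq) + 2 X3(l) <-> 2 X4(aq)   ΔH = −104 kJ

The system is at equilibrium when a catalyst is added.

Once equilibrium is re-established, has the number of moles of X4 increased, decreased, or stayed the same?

unchanged

A catalyst speeds both forward and reverse rates equally; it changes neither Q nor K — no shift from this change.
No net shift occurs, so the amount of X4 is unchanged.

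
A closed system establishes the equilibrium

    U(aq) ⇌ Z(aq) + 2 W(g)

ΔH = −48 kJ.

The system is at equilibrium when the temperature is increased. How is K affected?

decreases

K depends on temperature via the van 't Hoff relation. The forward reaction is exothermic, so raising T decreases K.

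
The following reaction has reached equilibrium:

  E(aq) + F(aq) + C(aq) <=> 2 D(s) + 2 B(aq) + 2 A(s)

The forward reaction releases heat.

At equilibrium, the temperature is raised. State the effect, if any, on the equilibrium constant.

decreases

K depends on temperature via the van 't Hoff relation. The forward reaction is exothermic, so raising T decreases K.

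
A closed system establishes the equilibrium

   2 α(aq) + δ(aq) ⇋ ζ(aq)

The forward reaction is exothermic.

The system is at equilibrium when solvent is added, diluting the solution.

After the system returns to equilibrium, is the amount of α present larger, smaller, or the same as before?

increases

Dilution lowers every aqueous concentration by the same factor. Δn_aq = 1 − 3 = -2, so the system shifts toward the side with more dissolved moles — to the left.
The net shift is to the left. α is a reactant, so its amount increases.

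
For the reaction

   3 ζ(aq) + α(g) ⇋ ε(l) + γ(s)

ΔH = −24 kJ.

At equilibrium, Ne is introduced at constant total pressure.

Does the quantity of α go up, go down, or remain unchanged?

increases

Adding inert gas at constant total pressure expands the volume and lowers every reacting partial pressure. With Δn_gas = 0 − 1 = -1, Q moves away from K toward the side with fewer gas moles, so the system shifts toward the side with more gas moles — to the left.
The net shift is to the left. α is a reactant, so its amount increases.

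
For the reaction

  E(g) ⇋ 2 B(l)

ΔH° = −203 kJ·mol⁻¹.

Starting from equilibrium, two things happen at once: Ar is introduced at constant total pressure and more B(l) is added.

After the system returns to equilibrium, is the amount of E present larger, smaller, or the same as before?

Adding inert gas at constant total pressure expands the volume and lowers every reacting partial pressure. With Δn_gas = 0 − 1 = -1, Q moves away from K toward the side with fewer gas moles, so the system shifts toward the side with more gas moles — to the left.
B is a pure liquid; its activity is 1 regardless of amount, so Q is unaffected — no shift from this change.
The net shift is to the left. E is a reactant, so its amount increases.

increases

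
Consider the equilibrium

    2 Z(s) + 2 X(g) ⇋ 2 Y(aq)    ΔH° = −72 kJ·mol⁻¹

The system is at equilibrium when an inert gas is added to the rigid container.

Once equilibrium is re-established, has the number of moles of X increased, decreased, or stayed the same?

At constant volume, adding an inert gas leaves every reacting species' partial pressure unchanged, so Q is unchanged — no shift from this change.
No net shift occurs, so the amount of X is unchanged.

unchanged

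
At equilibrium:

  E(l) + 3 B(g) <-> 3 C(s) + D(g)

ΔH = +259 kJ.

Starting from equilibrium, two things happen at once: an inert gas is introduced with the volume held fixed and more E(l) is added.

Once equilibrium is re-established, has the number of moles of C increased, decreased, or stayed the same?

At constant volume, adding an inert gas leaves every reacting species' partial pressure unchanged, so Q is unchanged — no shift from this change.
E is a pure liquid; its activity is 1 regardless of amount, so Q is unaffected — no shift from this change.
No net shift occurs, so the amount of C is unchanged.

unchanged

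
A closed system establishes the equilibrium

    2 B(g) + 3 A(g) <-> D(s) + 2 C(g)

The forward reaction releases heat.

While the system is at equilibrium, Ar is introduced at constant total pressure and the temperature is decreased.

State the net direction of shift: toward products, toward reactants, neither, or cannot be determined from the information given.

cannot be determined

Adding inert gas at constant total pressure expands the volume and lowers every reacting partial pressure. With Δn_gas = 2 − 5 = -3, Q moves away from K toward the side with fewer gas moles, so the system shifts toward the side with more gas moles — to the left.
The forward reaction is exothermic. Lowering T favours the exothermic direction — shift to the right.
The individual effects push in opposite directions; without quantitative information the net direction cannot be determined.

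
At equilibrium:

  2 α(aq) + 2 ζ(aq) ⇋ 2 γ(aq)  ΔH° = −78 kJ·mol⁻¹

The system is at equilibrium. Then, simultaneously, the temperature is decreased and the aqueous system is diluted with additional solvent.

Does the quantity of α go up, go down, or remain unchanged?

cannot be determined

The forward reaction is exothermic. Lowering T favours the exothermic direction — shift to the right.
Dilution lowers every aqueous concentration by the same factor. Δn_aq = 2 − 4 = -2, so the system shifts toward the side with more dissolved moles — to the left.
The two effects oppose each other, so the net shift — and hence the change in α — cannot be determined from the given information.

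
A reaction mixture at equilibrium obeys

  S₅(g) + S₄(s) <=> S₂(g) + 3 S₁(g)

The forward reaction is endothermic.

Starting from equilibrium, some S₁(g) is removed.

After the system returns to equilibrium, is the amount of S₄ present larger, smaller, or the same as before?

Removing S₁ (g), a product, drives the reaction to the right.
The net shift is to the right. S₄ is a reactant, so its amount decreases.

decreases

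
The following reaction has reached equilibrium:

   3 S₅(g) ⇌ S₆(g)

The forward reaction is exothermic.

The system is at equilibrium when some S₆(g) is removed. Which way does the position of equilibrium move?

Removing S₆ (g), a product, drives the reaction to the right.

right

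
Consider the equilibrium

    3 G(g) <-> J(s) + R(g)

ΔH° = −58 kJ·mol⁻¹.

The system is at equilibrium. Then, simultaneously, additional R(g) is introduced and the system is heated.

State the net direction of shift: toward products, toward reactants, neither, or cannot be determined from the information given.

left

Adding R (g), a product, drives the reaction to the left.
The forward reaction is exothermic. Raising T favours the endothermic direction — shift to the left.
All effects act in the same direction — net shift to the left.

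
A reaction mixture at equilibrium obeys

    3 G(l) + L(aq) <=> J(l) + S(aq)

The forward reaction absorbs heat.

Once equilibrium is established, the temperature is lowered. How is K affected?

decreases

K depends on temperature via the van 't Hoff relation. The forward reaction is endothermic, so lowering T decreases K.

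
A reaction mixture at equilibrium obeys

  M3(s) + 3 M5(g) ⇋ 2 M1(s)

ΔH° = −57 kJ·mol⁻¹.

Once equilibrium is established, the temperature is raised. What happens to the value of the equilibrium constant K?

K depends on temperature via the van 't Hoff relation. The forward reaction is exothermic, so raising T decreases K.

decreases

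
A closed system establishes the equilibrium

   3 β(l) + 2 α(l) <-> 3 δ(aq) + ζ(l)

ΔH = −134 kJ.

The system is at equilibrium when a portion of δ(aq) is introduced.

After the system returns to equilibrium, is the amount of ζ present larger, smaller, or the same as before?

Adding δ (aq), a product, drives the reaction to the left.
The net shift is to the left. ζ is a product, so its amount decreases.

decreases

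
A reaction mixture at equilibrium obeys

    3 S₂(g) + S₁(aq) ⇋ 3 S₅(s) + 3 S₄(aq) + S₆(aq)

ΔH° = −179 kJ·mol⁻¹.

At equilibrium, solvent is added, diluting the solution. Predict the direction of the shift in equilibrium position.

Dilution lowers every aqueous concentration by the same factor. Δn_aq = 4 − 1 = +3, so the system shifts toward the side with more dissolved moles — to the right.

right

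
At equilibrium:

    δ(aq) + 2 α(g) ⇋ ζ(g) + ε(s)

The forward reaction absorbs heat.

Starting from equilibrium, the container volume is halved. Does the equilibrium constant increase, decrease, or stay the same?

unchanged

The equilibrium constant depends only on temperature. This perturbation may move the position of equilibrium, but since T is unchanged, K itself is unchanged.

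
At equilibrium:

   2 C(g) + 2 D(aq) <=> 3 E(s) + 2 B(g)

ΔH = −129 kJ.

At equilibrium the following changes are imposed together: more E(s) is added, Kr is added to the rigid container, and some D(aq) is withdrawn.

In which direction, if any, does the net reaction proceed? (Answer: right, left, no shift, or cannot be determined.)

E is a pure solid; its activity is 1 regardless of amount, so Q is unaffected — no shift from this change.
At constant volume, adding an inert gas leaves every reacting species' partial pressure unchanged, so Q is unchanged — no shift from this change.
Removing D (aq), a reactant, drives the reaction to the left.
Only the nonzero effect(s) matter; the net shift is to the left.

left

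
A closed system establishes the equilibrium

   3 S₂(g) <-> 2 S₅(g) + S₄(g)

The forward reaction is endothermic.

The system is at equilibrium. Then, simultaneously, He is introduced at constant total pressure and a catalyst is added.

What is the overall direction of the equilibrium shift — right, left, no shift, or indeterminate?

no shift

Adding inert gas at constant total pressure expands the volume, scaling every reacting partial pressure by the same factor. Δn_gas = 3 − 3 = 0, so Q is unchanged — no shift.
A catalyst speeds both forward and reverse rates equally; it changes neither Q nor K — no shift from this change.
None of the changes alters Q relative to K, so there is no net shift.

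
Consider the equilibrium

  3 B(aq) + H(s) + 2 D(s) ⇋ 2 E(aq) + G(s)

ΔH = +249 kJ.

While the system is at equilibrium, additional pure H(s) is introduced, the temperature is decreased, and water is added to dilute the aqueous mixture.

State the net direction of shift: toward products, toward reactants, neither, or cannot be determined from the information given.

H is a pure solid; its activity is 1 regardless of amount, so Q is unaffected — no shift from this change.
The forward reaction is endothermic. Lowering T favours the exothermic direction — shift to the left.
Dilution lowers every aqueous concentration by the same factor. Δn_aq = 2 − 3 = -1, so the system shifts toward the side with more dissolved moles — to the left.
Only the nonzero effect(s) matter; the net shift is to the left.

left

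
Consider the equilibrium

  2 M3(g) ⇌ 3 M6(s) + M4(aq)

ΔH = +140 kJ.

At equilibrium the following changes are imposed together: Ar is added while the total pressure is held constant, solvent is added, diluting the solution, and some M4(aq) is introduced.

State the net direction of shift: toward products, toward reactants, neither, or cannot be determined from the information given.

Adding inert gas at constant total pressure expands the volume and lowers every reacting partial pressure. With Δn_gas = 0 − 2 = -2, Q moves away from K toward the side with fewer gas moles, so the system shifts toward the side with more gas moles — to the left.
Dilution lowers every aqueous concentration by the same factor. Δn_aq = 1 − 0 = +1, so the system shifts toward the side with more dissolved moles — to the right.
Adding M4 (aq), a product, drives the reaction to the left.
The individual effects push in opposite directions; without quantitative information the net direction cannot be determined.

cannot be determined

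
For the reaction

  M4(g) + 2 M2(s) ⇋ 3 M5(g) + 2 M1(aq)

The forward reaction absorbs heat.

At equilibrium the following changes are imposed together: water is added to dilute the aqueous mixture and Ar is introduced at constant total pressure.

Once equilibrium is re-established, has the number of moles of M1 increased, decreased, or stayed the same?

Dilution lowers every aqueous concentration by the same factor. Δn_aq = 2 − 0 = +2, so the system shifts toward the side with more dissolved moles — to the right.
Adding inert gas at constant total pressure expands the volume and lowers every reacting partial pressure. With Δn_gas = 3 − 1 = +2, Q moves away from K toward the side with fewer gas moles, so the system shifts toward the side with more gas moles — to the right.
The net shift is to the right. M1 is a product, so its amount increases.

increases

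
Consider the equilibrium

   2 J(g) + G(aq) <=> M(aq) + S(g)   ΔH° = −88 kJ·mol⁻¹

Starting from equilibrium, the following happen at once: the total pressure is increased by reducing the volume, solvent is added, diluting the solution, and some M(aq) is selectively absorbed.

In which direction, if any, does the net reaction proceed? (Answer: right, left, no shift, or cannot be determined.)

right

Gas moles: reactants 2, products 1 (Δn_gas = -1). Compression shifts the system toward the side with fewer moles of gas — to the right.
Dilution scales every aqueous concentration by the same factor. Δn_aq = 1 − 1 = 0, so Q is unchanged — no shift.
Removing M (aq), a product, drives the reaction to the right.
Only the nonzero effect(s) matter; the net shift is to the right.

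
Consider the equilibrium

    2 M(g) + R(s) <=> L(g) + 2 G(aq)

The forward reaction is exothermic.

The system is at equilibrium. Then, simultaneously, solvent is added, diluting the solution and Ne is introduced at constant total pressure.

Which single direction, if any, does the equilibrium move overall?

Dilution lowers every aqueous concentration by the same factor. Δn_aq = 2 − 0 = +2, so the system shifts toward the side with more dissolved moles — to the right.
Adding inert gas at constant total pressure expands the volume and lowers every reacting partial pressure. With Δn_gas = 1 − 2 = -1, Q moves away from K toward the side with fewer gas moles, so the system shifts toward the side with more gas moles — to the left.
The individual effects push in opposite directions; without quantitative information the net direction cannot be determined.

cannot be determined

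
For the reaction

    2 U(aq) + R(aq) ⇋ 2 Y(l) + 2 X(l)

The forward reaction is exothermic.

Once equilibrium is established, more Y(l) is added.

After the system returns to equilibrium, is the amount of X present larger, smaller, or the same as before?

Y is a pure liquid; its activity is 1 regardless of amount, so Q is unaffected — no shift from this change.
No net shift occurs, so the amount of X is unchanged.

unchanged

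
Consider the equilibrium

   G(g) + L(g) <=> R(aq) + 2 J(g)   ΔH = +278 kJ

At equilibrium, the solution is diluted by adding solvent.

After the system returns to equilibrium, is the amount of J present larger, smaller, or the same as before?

increases

Dilution lowers every aqueous concentration by the same factor. Δn_aq = 1 − 0 = +1, so the system shifts toward the side with more dissolved moles — to the right.
The net shift is to the right. J is a product, so its amount increases.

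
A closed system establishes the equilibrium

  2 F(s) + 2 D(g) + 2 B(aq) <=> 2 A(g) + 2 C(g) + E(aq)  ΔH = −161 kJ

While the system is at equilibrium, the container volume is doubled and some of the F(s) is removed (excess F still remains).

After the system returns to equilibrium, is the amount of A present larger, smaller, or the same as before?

increases

Gas moles: reactants 2, products 4 (Δn_gas = +2). Expansion shifts the system toward the side with more moles of gas — to the right.
F is a pure solid; its activity is 1 regardless of amount, so Q is unaffected — no shift from this change.
The net shift is to the right. A is a product, so its amount increases.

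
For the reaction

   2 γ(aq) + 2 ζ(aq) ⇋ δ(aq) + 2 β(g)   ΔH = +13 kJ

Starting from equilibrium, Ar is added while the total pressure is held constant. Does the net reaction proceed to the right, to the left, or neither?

right

Adding inert gas at constant total pressure expands the volume and lowers every reacting partial pressure. With Δn_gas = 2 − 0 = +2, Q moves away from K toward the side with fewer gas moles, so the system shifts toward the side with more gas moles — to the right.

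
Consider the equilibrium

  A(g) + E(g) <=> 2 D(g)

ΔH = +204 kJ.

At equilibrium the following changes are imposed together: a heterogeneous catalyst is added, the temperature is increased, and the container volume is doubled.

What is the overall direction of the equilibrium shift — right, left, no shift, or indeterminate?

right

A catalyst speeds both forward and reverse rates equally; it changes neither Q nor K — no shift from this change.
The forward reaction is endothermic. Raising T favours the endothermic direction — shift to the right.
Gas moles: reactants 2, products 2. Δn_gas = 0, so a volume change leaves Q equal to K — no shift from this change.
Only the nonzero effect(s) matter; the net shift is to the right.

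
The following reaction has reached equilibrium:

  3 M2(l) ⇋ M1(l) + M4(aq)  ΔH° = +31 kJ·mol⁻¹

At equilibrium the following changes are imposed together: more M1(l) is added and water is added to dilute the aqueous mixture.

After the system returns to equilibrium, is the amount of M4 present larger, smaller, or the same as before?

M1 is a pure liquid; its activity is 1 regardless of amount, so Q is unaffected — no shift from this change.
Dilution lowers every aqueous concentration by the same factor. Δn_aq = 1 − 0 = +1, so the system shifts toward the side with more dissolved moles — to the right.
The net shift is to the right. M4 is a product, so its amount increases.

increases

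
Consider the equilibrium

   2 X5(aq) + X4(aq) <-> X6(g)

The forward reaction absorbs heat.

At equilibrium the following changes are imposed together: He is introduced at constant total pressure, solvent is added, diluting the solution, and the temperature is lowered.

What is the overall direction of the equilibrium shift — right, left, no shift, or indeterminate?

Adding inert gas at constant total pressure expands the volume and lowers every reacting partial pressure. With Δn_gas = 1 − 0 = +1, Q moves away from K toward the side with fewer gas moles, so the system shifts toward the side with more gas moles — to the right.
Dilution lowers every aqueous concentration by the same factor. Δn_aq = 0 − 3 = -3, so the system shifts toward the side with more dissolved moles — to the left.
The forward reaction is endothermic. Lowering T favours the exothermic direction — shift to the left.
The individual effects push in opposite directions; without quantitative information the net direction cannot be determined.

cannot be determined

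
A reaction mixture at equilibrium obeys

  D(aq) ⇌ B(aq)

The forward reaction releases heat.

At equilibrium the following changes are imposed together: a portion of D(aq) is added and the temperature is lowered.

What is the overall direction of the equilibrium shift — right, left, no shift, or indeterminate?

Adding D (aq), a reactant, drives the reaction to the right.
The forward reaction is exothermic. Lowering T favours the exothermic direction — shift to the right.
All effects act in the same direction — net shift to the right.

right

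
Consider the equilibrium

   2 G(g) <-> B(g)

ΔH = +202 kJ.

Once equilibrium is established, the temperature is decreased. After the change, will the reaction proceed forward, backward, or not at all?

left

The forward reaction is endothermic. Lowering T favours the exothermic direction — shift to the left.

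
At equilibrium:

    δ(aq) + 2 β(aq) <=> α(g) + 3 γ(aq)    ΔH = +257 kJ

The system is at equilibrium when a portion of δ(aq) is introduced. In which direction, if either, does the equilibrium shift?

Adding δ (aq), a reactant, drives the reaction to the right.

right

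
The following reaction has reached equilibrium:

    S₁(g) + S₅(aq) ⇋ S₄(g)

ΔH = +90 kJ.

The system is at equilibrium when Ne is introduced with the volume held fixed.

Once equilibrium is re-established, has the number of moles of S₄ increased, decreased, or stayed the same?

At constant volume, adding an inert gas leaves every reacting species' partial pressure unchanged, so Q is unchanged — no shift from this change.
No net shift occurs, so the amount of S₄ is unchanged.

unchanged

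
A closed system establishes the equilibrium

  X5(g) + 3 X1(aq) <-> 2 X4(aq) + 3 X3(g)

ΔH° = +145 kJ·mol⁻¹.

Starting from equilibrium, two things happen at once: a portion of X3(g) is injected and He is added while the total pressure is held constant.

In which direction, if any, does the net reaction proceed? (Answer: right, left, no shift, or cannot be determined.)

cannot be determined

Adding X3 (g), a product, drives the reaction to the left.
Adding inert gas at constant total pressure expands the volume and lowers every reacting partial pressure. With Δn_gas = 3 − 1 = +2, Q moves away from K toward the side with fewer gas moles, so the system shifts toward the side with more gas moles — to the right.
The individual effects push in opposite directions; without quantitative information the net direction cannot be determined.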